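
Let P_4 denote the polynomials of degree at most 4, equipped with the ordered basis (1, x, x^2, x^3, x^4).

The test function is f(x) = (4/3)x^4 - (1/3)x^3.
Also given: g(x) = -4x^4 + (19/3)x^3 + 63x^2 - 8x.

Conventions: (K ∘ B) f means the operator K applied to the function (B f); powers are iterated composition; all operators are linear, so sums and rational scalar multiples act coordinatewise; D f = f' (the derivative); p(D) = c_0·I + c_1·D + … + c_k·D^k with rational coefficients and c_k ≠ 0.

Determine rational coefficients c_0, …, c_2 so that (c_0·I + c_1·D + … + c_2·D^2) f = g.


D^0 f = (4/3)x^4 - (1/3)x^3
D^1 f = (16/3)x^3 - x^2
D^2 f = 16x^2 - 2x
matching coefficients of g against c_0 f + c_1 Df + … from the top degree down determines the c_i
solution: c_0 = -3, c_1 = 1, c_2 = 4

p(D) = -3·I + D + 4·D^2, i.e. c_0 = -3, c_1 = 1, c_2 = 4


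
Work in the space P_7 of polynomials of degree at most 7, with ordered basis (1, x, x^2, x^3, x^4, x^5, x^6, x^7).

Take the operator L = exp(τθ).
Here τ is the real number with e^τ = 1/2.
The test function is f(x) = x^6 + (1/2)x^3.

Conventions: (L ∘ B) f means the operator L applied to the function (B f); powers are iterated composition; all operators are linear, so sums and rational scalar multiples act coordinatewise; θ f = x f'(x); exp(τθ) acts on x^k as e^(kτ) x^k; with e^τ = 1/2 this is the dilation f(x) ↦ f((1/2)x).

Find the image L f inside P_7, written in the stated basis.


exp(τθ) x^k = e^(kτ) x^k; with e^τ = 1/2 this sends x^k to (1/2)^k x^k
x^3 ↦ 1/8 x^3
x^6 ↦ 1/64 x^6
applying this coordinatewise to f: exp(τθ) f = (1/64)x^6 + (1/16)x^3

the result is g(x) = (1/64)x^6 + (1/16)x^3


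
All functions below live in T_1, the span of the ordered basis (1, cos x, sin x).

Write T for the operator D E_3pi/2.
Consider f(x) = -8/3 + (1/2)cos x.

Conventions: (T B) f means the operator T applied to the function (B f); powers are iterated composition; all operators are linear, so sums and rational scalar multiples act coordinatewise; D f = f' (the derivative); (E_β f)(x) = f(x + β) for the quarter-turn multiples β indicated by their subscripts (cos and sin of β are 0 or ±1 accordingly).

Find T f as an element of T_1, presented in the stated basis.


E_3pi/2 f = -8/3 + (1/2)sin x
D E_3pi/2 f = (1/2)cos x

the image equals g(x) = (1/2)cos x


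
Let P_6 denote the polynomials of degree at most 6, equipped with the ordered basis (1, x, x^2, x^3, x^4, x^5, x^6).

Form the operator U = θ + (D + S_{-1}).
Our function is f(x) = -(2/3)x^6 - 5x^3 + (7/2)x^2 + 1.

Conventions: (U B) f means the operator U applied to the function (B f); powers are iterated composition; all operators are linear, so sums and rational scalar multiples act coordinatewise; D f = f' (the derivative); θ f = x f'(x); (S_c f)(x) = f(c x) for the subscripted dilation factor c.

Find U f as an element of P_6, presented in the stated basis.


θ f = -4x^6 - 15x^3 + 7x^2
D f = -4x^5 - 15x^2 + 7x
S_{-1} f = -(2/3)x^6 + 5x^3 + (7/2)x^2 + 1
(D + S_{-1}) f = -(2/3)x^6 - 4x^5 + 5x^3 - (23/2)x^2 + 7x + 1
(θ + (D + S_{-1})) f = -(14/3)x^6 - 4x^5 - 10x^3 - (9/2)x^2 + 7x + 1

g(x) = -(14/3)x^6 - 4x^5 - 10x^3 - (9/2)x^2 + 7x + 1


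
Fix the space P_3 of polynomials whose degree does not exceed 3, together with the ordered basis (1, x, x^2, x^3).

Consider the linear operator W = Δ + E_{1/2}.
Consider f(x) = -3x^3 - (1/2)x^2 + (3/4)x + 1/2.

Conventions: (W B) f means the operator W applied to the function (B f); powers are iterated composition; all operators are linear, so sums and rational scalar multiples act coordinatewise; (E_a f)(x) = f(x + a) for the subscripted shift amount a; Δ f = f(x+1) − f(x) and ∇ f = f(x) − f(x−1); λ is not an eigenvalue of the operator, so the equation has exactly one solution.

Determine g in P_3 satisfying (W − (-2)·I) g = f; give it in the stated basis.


the image equals g(x) = -x^3 + (4/3)x^2 + (1/6)x - 7/72

write g with unknown coordinates in the stated basis and equate coefficients in (W − (-2)·I) g = f
solving from the highest basis element down gives g = -x^3 + (4/3)x^2 + (1/6)x - 7/72
check: W g = -x^3 - (19/6)x^2 + (5/12)x + 25/36
so W g − (-2)·g = -3x^3 - (1/2)x^2 + (3/4)x + 1/2 = f ✓


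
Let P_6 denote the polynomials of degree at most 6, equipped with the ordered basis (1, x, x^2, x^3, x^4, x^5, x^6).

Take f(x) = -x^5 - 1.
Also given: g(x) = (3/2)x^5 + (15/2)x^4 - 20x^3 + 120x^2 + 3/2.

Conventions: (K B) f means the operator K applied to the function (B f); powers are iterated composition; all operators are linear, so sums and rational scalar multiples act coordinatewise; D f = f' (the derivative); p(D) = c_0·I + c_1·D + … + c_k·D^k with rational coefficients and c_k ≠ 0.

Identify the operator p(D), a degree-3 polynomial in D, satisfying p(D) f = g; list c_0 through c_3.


D^0 f = -x^5 - 1
D^1 f = -5x^4
D^2 f = -20x^3
D^3 f = -60x^2
matching coefficients of g against c_0 f + c_1 Df + … from the top degree down determines the c_i
solution: c_0 = -3/2, c_1 = -3/2, c_2 = 1, c_3 = -2

c_0 = -3/2, c_1 = -3/2, c_2 = 1, c_3 = -2


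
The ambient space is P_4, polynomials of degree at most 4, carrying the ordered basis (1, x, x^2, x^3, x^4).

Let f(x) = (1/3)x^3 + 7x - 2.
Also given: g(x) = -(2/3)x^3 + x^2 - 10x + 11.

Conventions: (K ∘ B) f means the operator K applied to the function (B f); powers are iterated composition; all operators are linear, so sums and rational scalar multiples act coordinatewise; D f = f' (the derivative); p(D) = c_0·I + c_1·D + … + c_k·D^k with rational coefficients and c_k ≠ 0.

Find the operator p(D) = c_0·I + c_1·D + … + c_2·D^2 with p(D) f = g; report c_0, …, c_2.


c_0 = -2, c_1 = 1, c_2 = 2

D^0 f = (1/3)x^3 + 7x - 2
D^1 f = x^2 + 7
D^2 f = 2x
matching coefficients of g against c_0 f + c_1 Df + … from the top degree down determines the c_i
solution: c_0 = -2, c_1 = 1, c_2 = 2


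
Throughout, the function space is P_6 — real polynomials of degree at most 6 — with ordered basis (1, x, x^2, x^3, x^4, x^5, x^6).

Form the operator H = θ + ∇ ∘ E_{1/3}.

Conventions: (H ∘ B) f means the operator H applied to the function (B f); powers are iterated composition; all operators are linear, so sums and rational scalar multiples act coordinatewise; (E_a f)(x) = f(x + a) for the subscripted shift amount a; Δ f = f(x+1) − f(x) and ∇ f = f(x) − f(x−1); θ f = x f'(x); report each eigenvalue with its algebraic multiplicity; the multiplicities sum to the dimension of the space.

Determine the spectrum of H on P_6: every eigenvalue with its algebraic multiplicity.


image of 1: 0
image of x: x + 1
image of x^2: 2x^2 + 2x - 1/3
image of x^3: 3x^3 + 3x^2 - x + 1/3
image of x^4: 4x^4 + 4x^3 - 2x^2 + (4/3)x - 5/27
image of x^5: 5x^5 + 5x^4 - (10/3)x^3 + (10/3)x^2 - (25/27)x + 11/81
image of x^6: 6x^6 + 6x^5 - 5x^4 + (20/3)x^3 - (25/9)x^2 + (22/27)x - 7/81
the matrix is upper triangular; its diagonal is (0, 1, 2, 3, 4, 5, 6)
for a triangular matrix the eigenvalues are the diagonal entries, with algebraic multiplicity their repetition count

λ = 0 (multiplicity 1), λ = 1 (multiplicity 1), λ = 2 (multiplicity 1), λ = 3 (multiplicity 1), λ = 4 (multiplicity 1), λ = 5 (multiplicity 1), λ = 6 (multiplicity 1)


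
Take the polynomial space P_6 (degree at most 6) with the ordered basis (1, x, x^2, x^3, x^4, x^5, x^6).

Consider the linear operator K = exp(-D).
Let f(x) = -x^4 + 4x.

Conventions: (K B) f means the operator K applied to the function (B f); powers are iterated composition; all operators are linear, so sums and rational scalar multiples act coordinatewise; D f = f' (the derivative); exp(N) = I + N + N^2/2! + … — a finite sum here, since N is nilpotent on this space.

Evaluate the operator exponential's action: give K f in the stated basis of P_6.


g(x) = -x^4 + 4x^3 - 6x^2 + 8x - 5

order-1 term: 4x^3 - 4
order-2 term: -6x^2
order-3 term: 4x
order-4 term: -1
the series for exp(-D) f terminates at order 4
exp(-D) f = -x^4 + 4x^3 - 6x^2 + 8x - 5


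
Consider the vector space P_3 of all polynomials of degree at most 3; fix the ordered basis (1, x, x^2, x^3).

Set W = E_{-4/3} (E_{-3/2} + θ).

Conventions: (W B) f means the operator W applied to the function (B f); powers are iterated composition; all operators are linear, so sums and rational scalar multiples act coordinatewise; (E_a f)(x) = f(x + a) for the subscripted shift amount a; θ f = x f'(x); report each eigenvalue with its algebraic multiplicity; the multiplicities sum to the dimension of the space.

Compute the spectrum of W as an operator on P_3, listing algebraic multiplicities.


image of 1: 1
image of x: 2x - 25/6
image of x^2: 3x^2 - 11x + 139/12
image of x^3: 4x^3 - (41/2)x^2 + (481/12)x - 6449/216
the matrix is upper triangular; its diagonal is (1, 2, 3, 4)
for a triangular matrix the eigenvalues are the diagonal entries, with algebraic multiplicity their repetition count

λ = 1 (multiplicity 1), λ = 2 (multiplicity 1), λ = 3 (multiplicity 1), λ = 4 (multiplicity 1)


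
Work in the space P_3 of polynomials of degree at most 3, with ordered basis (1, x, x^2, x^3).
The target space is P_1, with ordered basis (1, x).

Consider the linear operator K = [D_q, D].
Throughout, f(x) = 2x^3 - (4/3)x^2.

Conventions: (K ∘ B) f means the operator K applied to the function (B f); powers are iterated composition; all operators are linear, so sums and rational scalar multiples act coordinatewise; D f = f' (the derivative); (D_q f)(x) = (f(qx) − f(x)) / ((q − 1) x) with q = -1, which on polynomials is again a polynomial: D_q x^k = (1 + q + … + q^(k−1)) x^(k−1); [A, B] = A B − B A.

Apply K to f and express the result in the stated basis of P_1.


D f = 6x^2 - (8/3)x
D_q D f = -8/3
D_q f = 2x^2
D D_q f = 4x
[D_q, D] f = -4x - 8/3

g(x) = -4x - 8/3


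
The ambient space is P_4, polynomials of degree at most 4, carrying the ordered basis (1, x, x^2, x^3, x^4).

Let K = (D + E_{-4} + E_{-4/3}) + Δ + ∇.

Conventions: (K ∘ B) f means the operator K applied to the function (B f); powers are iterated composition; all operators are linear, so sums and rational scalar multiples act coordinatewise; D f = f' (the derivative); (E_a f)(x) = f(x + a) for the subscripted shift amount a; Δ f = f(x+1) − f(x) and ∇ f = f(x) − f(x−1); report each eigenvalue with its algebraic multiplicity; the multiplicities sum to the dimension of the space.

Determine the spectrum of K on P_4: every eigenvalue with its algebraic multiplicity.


λ = 2 (multiplicity 5)

image of 1: 2
image of x: 2x - 7/3
image of x^2: 2x^2 - (14/3)x + 160/9
image of x^3: 2x^3 - 7x^2 + (160/3)x - 1738/27
image of x^4: 2x^4 - (28/3)x^3 + (320/3)x^2 - (6952/27)x + 20992/81
the matrix is upper triangular; its diagonal is (2, 2, 2, 2, 2)
for a triangular matrix the eigenvalues are the diagonal entries, with algebraic multiplicity their repetition count


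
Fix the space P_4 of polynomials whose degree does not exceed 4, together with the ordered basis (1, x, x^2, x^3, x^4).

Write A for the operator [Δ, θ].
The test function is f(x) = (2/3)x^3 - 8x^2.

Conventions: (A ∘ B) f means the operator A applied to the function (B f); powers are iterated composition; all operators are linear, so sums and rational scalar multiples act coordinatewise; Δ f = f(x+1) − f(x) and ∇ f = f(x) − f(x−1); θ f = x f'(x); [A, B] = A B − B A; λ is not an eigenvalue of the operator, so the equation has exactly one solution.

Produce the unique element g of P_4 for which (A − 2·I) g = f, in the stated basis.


write g with unknown coordinates in the stated basis and equate coefficients in (A − 2·I) g = f
solving from the highest basis element down gives g = -(1/3)x^3 + (7/2)x^2 + (5/2)x + 17/4
check: A g = -x^2 + 5x + 17/2
so A g − 2·g = (2/3)x^3 - 8x^2 = f ✓

the result is g(x) = -(1/3)x^3 + (7/2)x^2 + (5/2)x + 17/4


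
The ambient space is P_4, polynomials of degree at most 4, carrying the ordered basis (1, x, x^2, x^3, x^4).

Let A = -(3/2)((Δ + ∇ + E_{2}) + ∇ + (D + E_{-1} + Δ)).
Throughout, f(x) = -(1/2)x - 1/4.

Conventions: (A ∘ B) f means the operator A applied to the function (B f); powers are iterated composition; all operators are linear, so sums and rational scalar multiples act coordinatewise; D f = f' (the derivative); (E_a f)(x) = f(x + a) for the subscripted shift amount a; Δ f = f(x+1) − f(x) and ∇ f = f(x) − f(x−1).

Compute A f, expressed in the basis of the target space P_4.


Δ f = -1/2
∇ f = -1/2
E_{2} f = -(1/2)x - 5/4
(Δ + ∇ + E_{2}) f = -(1/2)x - 9/4
∇ f = -1/2
D f = -1/2
E_{-1} f = -(1/2)x + 1/4
Δ f = -1/2
(D + E_{-1} + Δ) f = -(1/2)x - 3/4
((Δ + ∇ + E_{2}) + ∇ + (D + E_{-1} + Δ)) f = -x - 7/2
(-(3/2)((Δ + ∇ + E_{2}) + ∇ + (D + E_{-1} + Δ))) f = (3/2)x + 21/4

the image equals g(x) = (3/2)x + 21/4


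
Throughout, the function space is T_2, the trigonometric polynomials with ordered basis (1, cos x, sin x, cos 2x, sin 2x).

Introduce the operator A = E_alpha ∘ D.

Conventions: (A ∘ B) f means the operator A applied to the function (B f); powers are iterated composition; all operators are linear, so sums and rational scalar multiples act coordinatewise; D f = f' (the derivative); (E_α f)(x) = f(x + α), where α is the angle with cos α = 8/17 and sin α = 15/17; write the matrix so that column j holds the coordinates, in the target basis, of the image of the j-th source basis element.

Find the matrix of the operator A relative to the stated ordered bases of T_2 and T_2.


image of 1: 0
image of cos x: -(15/17)cos x - (8/17)sin x
image of sin x: (8/17)cos x - (15/17)sin x
image of cos 2x: -(480/289)cos 2x + (322/289)sin 2x
image of sin 2x: -(322/289)cos 2x - (480/289)sin 2x
each image's coordinates form column j of the matrix

the matrix is [[0, 0, 0, 0, 0]; [0, -15/17, 8/17, 0, 0]; [0, -8/17, -15/17, 0, 0]; [0, 0, 0, -480/289, -322/289]; [0, 0, 0, 322/289, -480/289]] (rows listed top to bottom)


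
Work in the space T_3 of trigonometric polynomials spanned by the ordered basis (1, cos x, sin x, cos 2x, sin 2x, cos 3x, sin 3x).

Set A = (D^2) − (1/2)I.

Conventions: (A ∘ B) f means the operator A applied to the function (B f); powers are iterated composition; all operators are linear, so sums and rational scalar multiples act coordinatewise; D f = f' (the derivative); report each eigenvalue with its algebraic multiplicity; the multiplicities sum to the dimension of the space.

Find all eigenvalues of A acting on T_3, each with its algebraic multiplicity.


λ = -19/2 (multiplicity 2), λ = -9/2 (multiplicity 2), λ = -3/2 (multiplicity 2), λ = -1/2 (multiplicity 1)

image of 1: -1/2
image of cos x: -(3/2)cos x
image of sin x: -(3/2)sin x
image of cos 2x: -(9/2)cos 2x
image of sin 2x: -(9/2)sin 2x
image of cos 3x: -(19/2)cos 3x
image of sin 3x: -(19/2)sin 3x
the matrix is diagonal; its diagonal is (-1/2, -3/2, -3/2, -9/2, -9/2, -19/2, -19/2)
for a triangular matrix the eigenvalues are the diagonal entries, with algebraic multiplicity their repetition count


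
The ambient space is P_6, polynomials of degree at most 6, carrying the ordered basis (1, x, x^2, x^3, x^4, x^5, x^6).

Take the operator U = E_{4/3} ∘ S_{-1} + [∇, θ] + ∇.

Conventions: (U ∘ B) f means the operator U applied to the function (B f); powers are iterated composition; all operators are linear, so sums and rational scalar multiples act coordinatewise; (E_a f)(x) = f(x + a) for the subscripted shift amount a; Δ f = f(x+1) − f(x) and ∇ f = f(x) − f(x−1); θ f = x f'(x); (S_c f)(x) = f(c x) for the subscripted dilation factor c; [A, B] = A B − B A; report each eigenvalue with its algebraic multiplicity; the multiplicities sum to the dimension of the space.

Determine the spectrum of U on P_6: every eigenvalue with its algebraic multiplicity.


λ = -1 (multiplicity 3), λ = 1 (multiplicity 4)

image of 1: 1
image of x: -x + 2/3
image of x^2: x^2 + (20/3)x - 11/9
image of x^3: -x^3 + 2x^2 - (43/3)x + 44/27
image of x^4: x^4 + (40/3)x^3 - (22/3)x^2 + (688/27)x - 149/81
image of x^5: -x^5 + (10/3)x^4 - (430/9)x^3 + (440/27)x^2 - (3305/81)x + 434/243
image of x^6: x^6 + 20x^5 - (55/3)x^4 + (3440/27)x^3 - (745/27)x^2 + (4964/81)x - 1007/729
the matrix is upper triangular; its diagonal is (1, -1, 1, -1, 1, -1, 1)
for a triangular matrix the eigenvalues are the diagonal entries, with algebraic multiplicity their repetition count


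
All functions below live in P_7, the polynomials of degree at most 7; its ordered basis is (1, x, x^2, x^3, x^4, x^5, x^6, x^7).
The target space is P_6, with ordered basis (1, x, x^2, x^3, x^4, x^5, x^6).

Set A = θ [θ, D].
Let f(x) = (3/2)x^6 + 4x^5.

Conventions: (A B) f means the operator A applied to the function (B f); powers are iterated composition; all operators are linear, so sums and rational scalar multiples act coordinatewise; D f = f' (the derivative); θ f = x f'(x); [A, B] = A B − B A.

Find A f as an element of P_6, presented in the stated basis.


D f = 9x^5 + 20x^4
θ D f = 45x^5 + 80x^4
θ f = 9x^6 + 20x^5
D θ f = 54x^5 + 100x^4
[θ, D] f = -9x^5 - 20x^4
θ [θ, D] f = -45x^5 - 80x^4

the result is g(x) = -45x^5 - 80x^4


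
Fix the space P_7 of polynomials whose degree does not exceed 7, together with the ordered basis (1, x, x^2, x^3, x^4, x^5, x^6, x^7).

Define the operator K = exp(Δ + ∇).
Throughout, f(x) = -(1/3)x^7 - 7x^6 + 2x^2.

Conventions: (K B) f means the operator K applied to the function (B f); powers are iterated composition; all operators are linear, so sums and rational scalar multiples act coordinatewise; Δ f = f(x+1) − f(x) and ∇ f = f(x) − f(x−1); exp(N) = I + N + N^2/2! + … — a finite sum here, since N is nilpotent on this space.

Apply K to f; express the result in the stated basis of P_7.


order-1 term: -(14/3)x^6 - 84x^5 - (70/3)x^4 - 280x^3 - 14x^2 - 76x - 2/3
order-2 term: -28x^5 - 420x^4 - (560/3)x^3 - 1680x^2 - (448/3)x - 440
order-3 term: -(280/3)x^4 - 1120x^3 - 560x^2 - 3360x - 728/3
order-4 term: -(560/3)x^3 - 1680x^2 - (2240/3)x - 2240
order-5 term: -224x^2 - 1344x - 1120/3
order-6 term: -(448/3)x - 448
order-7 term: -128/3
the series for exp(Δ + ∇) f terminates at order 7
exp(Δ + ∇) f = -(1/3)x^7 - (35/3)x^6 - 112x^5 - (1610/3)x^4 - (5320/3)x^3 - 4156x^2 - (17476/3)x - 11362/3

the result is g(x) = -(1/3)x^7 - (35/3)x^6 - 112x^5 - (1610/3)x^4 - (5320/3)x^3 - 4156x^2 - (17476/3)x - 11362/3


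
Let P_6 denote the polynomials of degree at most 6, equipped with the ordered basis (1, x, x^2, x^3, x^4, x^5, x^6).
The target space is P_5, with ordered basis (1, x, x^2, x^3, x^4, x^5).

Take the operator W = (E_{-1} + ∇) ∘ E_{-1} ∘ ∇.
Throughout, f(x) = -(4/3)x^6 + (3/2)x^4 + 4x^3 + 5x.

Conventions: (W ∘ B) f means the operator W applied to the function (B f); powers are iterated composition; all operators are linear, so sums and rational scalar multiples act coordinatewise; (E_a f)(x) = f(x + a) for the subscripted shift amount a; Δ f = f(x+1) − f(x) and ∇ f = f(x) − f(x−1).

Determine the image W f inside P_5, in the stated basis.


the image equals g(x) = -8x^5 + 60x^4 - (542/3)x^3 + 285x^2 - 242x + 189/2

∇ f = -8x^5 + 20x^4 - (62/3)x^3 + 23x^2 - 14x + 53/6
E_{-1} ∇ f = -8x^5 + 60x^4 - (542/3)x^3 + 285x^2 - 242x + 189/2
E_{-1} (E_{-1} ∘ ∇) f = -8x^5 + 100x^4 - (1502/3)x^3 + 1267x^2 - 1634x + 5221/6
∇ (E_{-1} ∘ ∇) f = -40x^4 + 320x^3 - 982x^2 + 1392x - 2327/3
(E_{-1} + ∇) (E_{-1} ∘ ∇) f = -8x^5 + 60x^4 - (542/3)x^3 + 285x^2 - 242x + 189/2


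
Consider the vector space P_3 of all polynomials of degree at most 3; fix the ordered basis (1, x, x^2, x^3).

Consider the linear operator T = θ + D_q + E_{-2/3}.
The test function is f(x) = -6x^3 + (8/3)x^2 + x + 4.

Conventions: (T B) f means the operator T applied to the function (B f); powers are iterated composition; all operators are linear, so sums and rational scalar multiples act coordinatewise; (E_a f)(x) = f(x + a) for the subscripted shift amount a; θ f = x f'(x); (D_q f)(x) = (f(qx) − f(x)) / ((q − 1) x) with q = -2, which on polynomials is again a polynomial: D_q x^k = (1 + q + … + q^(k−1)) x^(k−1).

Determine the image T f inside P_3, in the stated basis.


θ f = -18x^3 + (16/3)x^2 + x
D_q f = -18x^2 - (8/3)x + 1
E_{-2/3} f = -6x^3 + (44/3)x^2 - (95/9)x + 170/27
(θ + D_q + E_{-2/3}) f = -24x^3 + 2x^2 - (110/9)x + 197/27

g(x) = -24x^3 + 2x^2 - (110/9)x + 197/27


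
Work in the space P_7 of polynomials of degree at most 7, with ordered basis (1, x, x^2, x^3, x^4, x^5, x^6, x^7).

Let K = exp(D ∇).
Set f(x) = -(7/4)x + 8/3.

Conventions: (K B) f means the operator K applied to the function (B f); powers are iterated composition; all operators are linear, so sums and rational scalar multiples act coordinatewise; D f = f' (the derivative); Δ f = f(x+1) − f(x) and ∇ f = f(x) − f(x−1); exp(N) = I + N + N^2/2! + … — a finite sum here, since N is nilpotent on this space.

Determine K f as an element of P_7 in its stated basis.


the result is g(x) = -(7/4)x + 8/3

the series for exp(D ∇) f terminates at order 0
exp(D ∇) f = -(7/4)x + 8/3


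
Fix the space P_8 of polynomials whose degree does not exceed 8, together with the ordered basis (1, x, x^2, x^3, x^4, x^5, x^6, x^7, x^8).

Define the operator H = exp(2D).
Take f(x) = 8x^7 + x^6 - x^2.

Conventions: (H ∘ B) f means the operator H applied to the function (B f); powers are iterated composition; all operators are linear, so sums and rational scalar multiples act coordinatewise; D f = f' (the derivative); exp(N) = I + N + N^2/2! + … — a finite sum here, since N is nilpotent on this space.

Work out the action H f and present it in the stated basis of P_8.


order-1 term: 112x^6 + 12x^5 - 4x
order-2 term: 672x^5 + 60x^4 - 4
order-3 term: 2240x^4 + 160x^3
order-4 term: 4480x^3 + 240x^2
order-5 term: 5376x^2 + 192x
order-6 term: 3584x + 64
order-7 term: 1024
the series for exp(2D) f terminates at order 7
exp(2D) f = 8x^7 + 113x^6 + 684x^5 + 2300x^4 + 4640x^3 + 5615x^2 + 3772x + 1084

the result is g(x) = 8x^7 + 113x^6 + 684x^5 + 2300x^4 + 4640x^3 + 5615x^2 + 3772x + 1084


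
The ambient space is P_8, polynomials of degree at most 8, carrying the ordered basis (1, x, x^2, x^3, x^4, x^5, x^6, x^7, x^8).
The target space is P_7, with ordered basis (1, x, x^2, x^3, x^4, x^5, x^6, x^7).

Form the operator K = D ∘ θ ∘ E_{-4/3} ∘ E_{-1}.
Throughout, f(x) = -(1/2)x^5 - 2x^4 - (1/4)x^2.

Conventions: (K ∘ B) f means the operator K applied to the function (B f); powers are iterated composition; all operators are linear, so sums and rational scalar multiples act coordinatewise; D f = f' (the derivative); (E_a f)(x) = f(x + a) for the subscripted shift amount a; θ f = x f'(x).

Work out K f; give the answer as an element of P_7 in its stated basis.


E_{-1} f = -(1/2)x^5 + (1/2)x^4 + 3x^3 - (29/4)x^2 + 6x - 7/4
E_{-4/3} E_{-1} f = -(1/2)x^5 + (23/6)x^4 - (77/9)x^3 - (223/108)x^2 + (2324/81)x - 25333/972
θ (E_{-4/3} ∘ E_{-1}) f = -(5/2)x^5 + (46/3)x^4 - (77/3)x^3 - (223/54)x^2 + (2324/81)x
D θ (E_{-4/3} ∘ E_{-1}) f = -(25/2)x^4 + (184/3)x^3 - 77x^2 - (223/27)x + 2324/81

the image equals g(x) = -(25/2)x^4 + (184/3)x^3 - 77x^2 - (223/27)x + 2324/81


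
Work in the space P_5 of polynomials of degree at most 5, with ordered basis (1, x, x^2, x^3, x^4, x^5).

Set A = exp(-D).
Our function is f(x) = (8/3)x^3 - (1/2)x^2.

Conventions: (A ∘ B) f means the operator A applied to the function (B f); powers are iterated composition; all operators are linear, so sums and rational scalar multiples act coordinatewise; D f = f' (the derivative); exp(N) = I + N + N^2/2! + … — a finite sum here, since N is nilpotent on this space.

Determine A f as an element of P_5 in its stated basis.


g(x) = (8/3)x^3 - (17/2)x^2 + 9x - 19/6

order-1 term: -8x^2 + x
order-2 term: 8x - 1/2
order-3 term: -8/3
the series for exp(-D) f terminates at order 3
exp(-D) f = (8/3)x^3 - (17/2)x^2 + 9x - 19/6


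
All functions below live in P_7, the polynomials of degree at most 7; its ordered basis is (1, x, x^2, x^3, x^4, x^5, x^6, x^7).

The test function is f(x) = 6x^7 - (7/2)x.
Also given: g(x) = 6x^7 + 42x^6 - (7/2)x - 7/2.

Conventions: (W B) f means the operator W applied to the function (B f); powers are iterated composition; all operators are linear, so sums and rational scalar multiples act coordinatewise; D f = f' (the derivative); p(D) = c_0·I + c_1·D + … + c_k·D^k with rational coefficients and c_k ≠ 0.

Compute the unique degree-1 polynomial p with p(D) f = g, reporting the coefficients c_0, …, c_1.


D^0 f = 6x^7 - (7/2)x
D^1 f = 42x^6 - 7/2
matching coefficients of g against c_0 f + c_1 Df + … from the top degree down determines the c_i
solution: c_0 = 1, c_1 = 1

c_0 = 1, c_1 = 1


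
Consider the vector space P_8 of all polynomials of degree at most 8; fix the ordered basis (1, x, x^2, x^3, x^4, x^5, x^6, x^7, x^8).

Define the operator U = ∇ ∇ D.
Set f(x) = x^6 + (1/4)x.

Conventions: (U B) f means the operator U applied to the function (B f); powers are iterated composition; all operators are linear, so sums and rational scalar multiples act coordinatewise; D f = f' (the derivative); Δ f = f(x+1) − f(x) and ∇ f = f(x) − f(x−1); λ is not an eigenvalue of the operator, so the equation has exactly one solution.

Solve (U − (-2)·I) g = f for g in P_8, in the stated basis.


the result is g(x) = (1/2)x^6 - 30x^3 + 90x^2 - (839/8)x + 135

write g with unknown coordinates in the stated basis and equate coefficients in (U − (-2)·I) g = f
solving from the highest basis element down gives g = (1/2)x^6 - 30x^3 + 90x^2 - (839/8)x + 135
check: U g = 60x^3 - 180x^2 + 210x - 270
so U g − (-2)·g = x^6 + (1/4)x = f ✓


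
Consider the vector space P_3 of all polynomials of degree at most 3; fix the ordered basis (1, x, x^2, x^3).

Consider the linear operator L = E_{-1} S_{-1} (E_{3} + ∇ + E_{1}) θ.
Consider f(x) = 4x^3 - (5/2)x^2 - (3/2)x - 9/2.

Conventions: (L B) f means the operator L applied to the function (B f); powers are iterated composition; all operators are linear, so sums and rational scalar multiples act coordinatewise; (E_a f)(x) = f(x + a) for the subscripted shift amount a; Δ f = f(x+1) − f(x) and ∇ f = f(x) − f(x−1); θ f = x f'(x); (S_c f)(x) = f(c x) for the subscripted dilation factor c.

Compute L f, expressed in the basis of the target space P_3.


g(x) = -24x^3 + 242x^2 - 683x + 1521/2

θ f = 12x^3 - 5x^2 - (3/2)x
E_{3} θ f = 12x^3 + 103x^2 + (585/2)x + 549/2
∇ θ f = 36x^2 - 46x + 31/2
E_{1} θ f = 12x^3 + 31x^2 + (49/2)x + 11/2
(E_{3} + ∇ + E_{1}) θ f = 24x^3 + 170x^2 + 271x + 591/2
S_{-1} (E_{3} + ∇ + E_{1}) θ f = -24x^3 + 170x^2 - 271x + 591/2
E_{-1} S_{-1} (E_{3} + ∇ + E_{1}) θ f = -24x^3 + 242x^2 - 683x + 1521/2


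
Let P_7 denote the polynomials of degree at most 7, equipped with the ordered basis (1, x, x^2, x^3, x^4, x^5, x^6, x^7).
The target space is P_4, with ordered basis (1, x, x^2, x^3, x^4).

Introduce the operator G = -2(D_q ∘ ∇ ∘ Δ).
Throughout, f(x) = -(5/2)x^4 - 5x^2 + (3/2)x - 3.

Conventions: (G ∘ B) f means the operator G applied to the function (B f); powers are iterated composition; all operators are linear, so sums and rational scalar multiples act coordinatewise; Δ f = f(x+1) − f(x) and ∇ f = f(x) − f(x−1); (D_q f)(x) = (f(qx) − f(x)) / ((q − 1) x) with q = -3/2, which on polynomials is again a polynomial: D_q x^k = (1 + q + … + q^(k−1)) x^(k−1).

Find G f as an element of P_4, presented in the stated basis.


Δ f = -10x^3 - 15x^2 - 20x - 6
∇ Δ f = -30x^2 - 15
D_q ∇ Δ f = 15x
(-2(D_q ∘ ∇ ∘ Δ)) f = -30x

the image equals g(x) = -30x


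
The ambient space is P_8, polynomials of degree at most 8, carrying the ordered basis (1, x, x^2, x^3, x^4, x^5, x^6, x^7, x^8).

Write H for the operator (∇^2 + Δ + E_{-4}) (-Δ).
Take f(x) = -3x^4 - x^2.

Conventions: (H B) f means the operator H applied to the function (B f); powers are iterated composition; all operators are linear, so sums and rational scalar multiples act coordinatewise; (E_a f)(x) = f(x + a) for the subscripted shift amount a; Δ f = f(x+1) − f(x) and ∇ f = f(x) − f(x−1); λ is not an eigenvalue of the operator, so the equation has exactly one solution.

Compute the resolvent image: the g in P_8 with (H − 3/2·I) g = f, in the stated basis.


the image equals g(x) = 2x^4 - (16/3)x^3 + (154/3)x^2 - (3448/9)x + 22448/27

write g with unknown coordinates in the stated basis and equate coefficients in (H − 3/2·I) g = f
solving from the highest basis element down gives g = 2x^4 - (16/3)x^3 + (154/3)x^2 - (3448/9)x + 22448/27
check: H g = -8x^3 + 76x^2 - (1724/3)x + 11224/9
so H g − 3/2·g = -3x^4 - x^2 = f ✓


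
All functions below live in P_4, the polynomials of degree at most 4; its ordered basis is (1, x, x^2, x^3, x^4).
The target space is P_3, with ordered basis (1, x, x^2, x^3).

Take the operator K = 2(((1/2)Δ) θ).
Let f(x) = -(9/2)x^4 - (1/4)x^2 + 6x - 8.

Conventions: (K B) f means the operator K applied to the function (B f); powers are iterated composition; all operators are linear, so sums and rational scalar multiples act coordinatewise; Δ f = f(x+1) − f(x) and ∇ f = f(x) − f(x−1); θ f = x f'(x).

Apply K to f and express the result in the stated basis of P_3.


the result is g(x) = -72x^3 - 108x^2 - 73x - 25/2

θ f = -18x^4 - (1/2)x^2 + 6x
Δ θ f = -72x^3 - 108x^2 - 73x - 25/2
((1/2)Δ) θ f = -36x^3 - 54x^2 - (73/2)x - 25/4
(2(((1/2)Δ) θ)) f = -72x^3 - 108x^2 - 73x - 25/2


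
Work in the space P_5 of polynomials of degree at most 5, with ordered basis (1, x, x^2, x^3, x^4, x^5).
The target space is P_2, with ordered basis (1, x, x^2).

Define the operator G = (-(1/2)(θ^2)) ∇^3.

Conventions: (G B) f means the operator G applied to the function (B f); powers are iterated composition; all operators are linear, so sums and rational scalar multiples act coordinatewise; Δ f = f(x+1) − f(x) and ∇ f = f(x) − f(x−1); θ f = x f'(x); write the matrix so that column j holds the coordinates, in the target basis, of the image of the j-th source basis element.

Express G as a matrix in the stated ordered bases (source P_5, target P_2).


image of 1: 0
image of x: 0
image of x^2: 0
image of x^3: 0
image of x^4: -12x
image of x^5: -120x^2 + 90x
each image's coordinates form column j of the matrix

the matrix is [[0, 0, 0, 0, 0, 0]; [0, 0, 0, 0, -12, 90]; [0, 0, 0, 0, 0, -120]] (rows listed top to bottom)


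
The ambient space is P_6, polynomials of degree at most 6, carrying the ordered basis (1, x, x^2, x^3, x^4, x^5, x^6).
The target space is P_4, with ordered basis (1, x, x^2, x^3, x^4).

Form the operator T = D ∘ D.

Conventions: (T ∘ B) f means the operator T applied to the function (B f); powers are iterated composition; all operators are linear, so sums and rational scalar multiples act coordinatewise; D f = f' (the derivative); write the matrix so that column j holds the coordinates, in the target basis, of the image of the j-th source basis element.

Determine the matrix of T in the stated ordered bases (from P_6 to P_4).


image of 1: 0
image of x: 0
image of x^2: 2
image of x^3: 6x
image of x^4: 12x^2
image of x^5: 20x^3
image of x^6: 30x^4
each image's coordinates form column j of the matrix

the matrix is [[0, 0, 2, 0, 0, 0, 0]; [0, 0, 0, 6, 0, 0, 0]; [0, 0, 0, 0, 12, 0, 0]; [0, 0, 0, 0, 0, 20, 0]; [0, 0, 0, 0, 0, 0, 30]] (rows listed top to bottom)


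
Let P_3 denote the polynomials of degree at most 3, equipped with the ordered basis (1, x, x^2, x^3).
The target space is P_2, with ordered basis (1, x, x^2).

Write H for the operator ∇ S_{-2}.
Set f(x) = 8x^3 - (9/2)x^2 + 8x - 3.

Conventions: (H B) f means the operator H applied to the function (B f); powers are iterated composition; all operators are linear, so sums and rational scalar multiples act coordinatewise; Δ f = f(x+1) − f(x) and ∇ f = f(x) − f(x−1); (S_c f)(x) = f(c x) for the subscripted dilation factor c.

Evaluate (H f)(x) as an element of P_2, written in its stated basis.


the result is g(x) = -192x^2 + 156x - 62

S_{-2} f = -64x^3 - 18x^2 - 16x - 3
∇ S_{-2} f = -192x^2 + 156x - 62


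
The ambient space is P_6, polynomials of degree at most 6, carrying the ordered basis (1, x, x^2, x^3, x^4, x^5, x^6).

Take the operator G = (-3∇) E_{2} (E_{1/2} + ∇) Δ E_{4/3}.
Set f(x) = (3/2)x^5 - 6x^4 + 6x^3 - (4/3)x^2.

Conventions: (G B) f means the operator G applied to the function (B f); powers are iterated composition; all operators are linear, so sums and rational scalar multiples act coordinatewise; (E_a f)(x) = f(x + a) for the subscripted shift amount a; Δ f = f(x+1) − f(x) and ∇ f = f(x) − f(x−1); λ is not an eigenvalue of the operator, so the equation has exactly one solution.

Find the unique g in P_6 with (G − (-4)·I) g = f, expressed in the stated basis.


write g with unknown coordinates in the stated basis and equate coefficients in (G − (-4)·I) g = f
solving from the highest basis element down gives g = (3/8)x^5 - (3/2)x^4 + (57/8)x^3 + (3251/48)x^2 + (7935/32)x + 85777/192
check: G g = -(45/2)x^3 - (1089/4)x^2 - (7935/8)x - 85777/48
so G g − (-4)·g = (3/2)x^5 - 6x^4 + 6x^3 - (4/3)x^2 = f ✓

g(x) = (3/8)x^5 - (3/2)x^4 + (57/8)x^3 + (3251/48)x^2 + (7935/32)x + 85777/192


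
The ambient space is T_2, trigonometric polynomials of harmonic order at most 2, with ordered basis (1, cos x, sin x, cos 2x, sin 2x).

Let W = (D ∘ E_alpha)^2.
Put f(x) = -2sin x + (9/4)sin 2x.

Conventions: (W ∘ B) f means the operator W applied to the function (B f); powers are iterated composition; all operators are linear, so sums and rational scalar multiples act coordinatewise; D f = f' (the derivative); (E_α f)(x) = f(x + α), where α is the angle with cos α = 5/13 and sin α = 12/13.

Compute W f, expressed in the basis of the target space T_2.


E_alpha f = -(24/13)cos x - (10/13)sin x + (270/169)cos 2x - (1071/676)sin 2x
D E_alpha f = -(10/13)cos x + (24/13)sin x - (1071/338)cos 2x - (540/169)sin 2x
E_alpha (D ∘ E_alpha) f = (238/169)cos x + (240/169)sin x - (2151/57122)cos 2x + (128520/28561)sin 2x
D E_alpha (D ∘ E_alpha) f = (240/169)cos x - (238/169)sin x + (257040/28561)cos 2x + (2151/28561)sin 2x

g(x) = (240/169)cos x - (238/169)sin x + (257040/28561)cos 2x + (2151/28561)sin 2x


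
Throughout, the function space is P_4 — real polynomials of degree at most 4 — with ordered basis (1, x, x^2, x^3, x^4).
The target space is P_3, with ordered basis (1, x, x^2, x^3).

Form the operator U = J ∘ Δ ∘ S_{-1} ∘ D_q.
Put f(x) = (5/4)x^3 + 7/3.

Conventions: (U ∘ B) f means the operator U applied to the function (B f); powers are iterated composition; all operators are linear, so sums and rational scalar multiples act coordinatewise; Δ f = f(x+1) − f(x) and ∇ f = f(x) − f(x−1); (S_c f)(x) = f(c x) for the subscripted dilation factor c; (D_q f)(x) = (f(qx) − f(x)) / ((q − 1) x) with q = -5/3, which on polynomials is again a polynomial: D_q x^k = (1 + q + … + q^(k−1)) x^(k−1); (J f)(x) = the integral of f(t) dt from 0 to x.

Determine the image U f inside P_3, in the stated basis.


g(x) = (95/36)x^2 + (95/36)x

D_q f = (95/36)x^2
S_{-1} D_q f = (95/36)x^2
Δ S_{-1} D_q f = (95/18)x + 95/36
J (Δ ∘ S_{-1} ∘ D_q) f = (95/36)x^2 + (95/36)x


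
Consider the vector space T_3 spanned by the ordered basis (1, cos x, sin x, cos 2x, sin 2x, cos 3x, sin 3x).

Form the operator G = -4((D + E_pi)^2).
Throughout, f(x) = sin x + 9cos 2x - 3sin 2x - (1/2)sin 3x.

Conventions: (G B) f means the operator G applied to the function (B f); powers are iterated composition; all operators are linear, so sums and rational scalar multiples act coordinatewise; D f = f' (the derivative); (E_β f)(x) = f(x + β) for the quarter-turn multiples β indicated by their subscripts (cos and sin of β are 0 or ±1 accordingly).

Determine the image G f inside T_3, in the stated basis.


D f = cos x - 6cos 2x - 18sin 2x - (3/2)cos 3x
E_pi f = -sin x + 9cos 2x - 3sin 2x + (1/2)sin 3x
(D + E_pi) f = cos x - sin x + 3cos 2x - 21sin 2x - (3/2)cos 3x + (1/2)sin 3x
D (D + E_pi) f = -cos x - sin x - 42cos 2x - 6sin 2x + (3/2)cos 3x + (9/2)sin 3x
E_pi (D + E_pi) f = -cos x + sin x + 3cos 2x - 21sin 2x + (3/2)cos 3x - (1/2)sin 3x
(D + E_pi) (D + E_pi) f = -2cos x - 39cos 2x - 27sin 2x + 3cos 3x + 4sin 3x
(-4((D + E_pi)^2)) f = 8cos x + 156cos 2x + 108sin 2x - 12cos 3x - 16sin 3x

g(x) = 8cos x + 156cos 2x + 108sin 2x - 12cos 3x - 16sin 3x


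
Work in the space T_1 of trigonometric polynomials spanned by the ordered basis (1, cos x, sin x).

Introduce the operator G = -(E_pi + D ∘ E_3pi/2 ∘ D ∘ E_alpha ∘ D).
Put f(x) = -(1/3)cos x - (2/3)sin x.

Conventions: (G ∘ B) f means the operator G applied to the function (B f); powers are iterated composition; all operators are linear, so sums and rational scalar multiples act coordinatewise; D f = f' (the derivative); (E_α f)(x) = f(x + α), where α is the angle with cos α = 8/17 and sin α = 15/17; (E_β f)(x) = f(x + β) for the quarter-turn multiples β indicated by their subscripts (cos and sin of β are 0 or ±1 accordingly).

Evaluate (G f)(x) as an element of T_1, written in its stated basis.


E_pi f = (1/3)cos x + (2/3)sin x
D f = -(2/3)cos x + (1/3)sin x
E_alpha D f = -(1/51)cos x + (38/51)sin x
D E_alpha D f = (38/51)cos x + (1/51)sin x
E_3pi/2 (D ∘ E_alpha ∘ D) f = -(1/51)cos x + (38/51)sin x
D E_3pi/2 (D ∘ E_alpha ∘ D) f = (38/51)cos x + (1/51)sin x
(E_pi + D ∘ E_3pi/2 ∘ D ∘ E_alpha ∘ D) f = (55/51)cos x + (35/51)sin x
(-(E_pi + D ∘ E_3pi/2 ∘ D ∘ E_alpha ∘ D)) f = -(55/51)cos x - (35/51)sin x

the result is g(x) = -(55/51)cos x - (35/51)sin x


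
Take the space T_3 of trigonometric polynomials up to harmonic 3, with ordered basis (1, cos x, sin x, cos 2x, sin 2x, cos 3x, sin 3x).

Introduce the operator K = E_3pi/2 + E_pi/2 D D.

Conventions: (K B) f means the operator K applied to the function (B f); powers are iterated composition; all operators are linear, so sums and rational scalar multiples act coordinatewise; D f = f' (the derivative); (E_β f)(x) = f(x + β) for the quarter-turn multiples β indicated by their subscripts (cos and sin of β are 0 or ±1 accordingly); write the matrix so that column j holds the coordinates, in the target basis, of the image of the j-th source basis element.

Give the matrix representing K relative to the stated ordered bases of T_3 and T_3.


image of 1: 1
image of cos x: 2sin x
image of sin x: -2cos x
image of cos 2x: 3cos 2x
image of sin 2x: 3sin 2x
image of cos 3x: -10sin 3x
image of sin 3x: 10cos 3x
each image's coordinates form column j of the matrix

the matrix is [[1, 0, 0, 0, 0, 0, 0]; [0, 0, -2, 0, 0, 0, 0]; [0, 2, 0, 0, 0, 0, 0]; [0, 0, 0, 3, 0, 0, 0]; [0, 0, 0, 0, 3, 0, 0]; [0, 0, 0, 0, 0, 0, 10]; [0, 0, 0, 0, 0, -10, 0]] (rows listed top to bottom)


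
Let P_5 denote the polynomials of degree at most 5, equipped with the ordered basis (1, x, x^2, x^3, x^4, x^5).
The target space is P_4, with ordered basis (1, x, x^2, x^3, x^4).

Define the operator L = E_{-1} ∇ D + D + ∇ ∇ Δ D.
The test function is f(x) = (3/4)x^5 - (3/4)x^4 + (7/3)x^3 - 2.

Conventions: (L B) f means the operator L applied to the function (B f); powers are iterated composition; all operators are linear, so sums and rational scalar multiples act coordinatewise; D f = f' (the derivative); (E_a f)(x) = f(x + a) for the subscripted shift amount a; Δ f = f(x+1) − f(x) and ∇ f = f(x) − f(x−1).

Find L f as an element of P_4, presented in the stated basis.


D f = (15/4)x^4 - 3x^3 + 7x^2
∇ D f = 15x^3 - (63/2)x^2 + 38x - 55/4
E_{-1} ∇ D f = 15x^3 - (153/2)x^2 + 146x - 393/4
D f = (15/4)x^4 - 3x^3 + 7x^2
D f = (15/4)x^4 - 3x^3 + 7x^2
Δ D f = 15x^3 + (27/2)x^2 + 20x + 31/4
∇ Δ D f = 45x^2 - 18x + 43/2
∇ ∇ Δ D f = 90x - 63
(E_{-1} ∇ D + D + ∇ ∇ Δ D) f = (15/4)x^4 + 12x^3 - (139/2)x^2 + 236x - 645/4

the image equals g(x) = (15/4)x^4 + 12x^3 - (139/2)x^2 + 236x - 645/4


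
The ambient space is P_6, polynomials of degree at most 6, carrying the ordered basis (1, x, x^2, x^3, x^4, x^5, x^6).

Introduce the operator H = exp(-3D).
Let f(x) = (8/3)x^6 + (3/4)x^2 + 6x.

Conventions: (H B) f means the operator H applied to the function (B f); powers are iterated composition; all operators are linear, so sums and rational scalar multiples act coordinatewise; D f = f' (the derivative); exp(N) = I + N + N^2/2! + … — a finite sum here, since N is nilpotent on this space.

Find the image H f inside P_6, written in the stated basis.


the result is g(x) = (8/3)x^6 - 48x^5 + 360x^4 - 1440x^3 + (12963/4)x^2 - (7773/2)x + 7731/4

order-1 term: -48x^5 - (9/2)x - 18
order-2 term: 360x^4 + 27/4
order-3 term: -1440x^3
order-4 term: 3240x^2
order-5 term: -3888x
order-6 term: 1944
the series for exp(-3D) f terminates at order 6
exp(-3D) f = (8/3)x^6 - 48x^5 + 360x^4 - 1440x^3 + (12963/4)x^2 - (7773/2)x + 7731/4
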